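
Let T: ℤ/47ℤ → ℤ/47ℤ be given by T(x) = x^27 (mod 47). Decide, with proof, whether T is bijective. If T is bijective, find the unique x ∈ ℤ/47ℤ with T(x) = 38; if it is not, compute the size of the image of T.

35

Since 47 is prime, the nonzero elements of ℤ/47ℤ form a cyclic group of order 46.
As gcd(27, 46) = 1, raising to the 27th power is a bijection on this group: if a^27 ≡ b^27 then (ab^{−1})^27 = 1, and the only element of order dividing gcd(27, 46) = 1 is 1, so a = b.
With T(0) = 0 this makes T injective on all of ℤ/47ℤ, hence bijective (finite equal-size domain and codomain). In particular T is bijective.
Since T is bijective, we find the preimage of 38. The inverse of x ↦ x^27 on (ℤ/47ℤ)^× is x ↦ x^29, because 27·29 = 783 = 17·46 + 1 ≡ 1 (mod 46) and x^{46} = 1 for x ≠ 0 (Fermat). So T⁻¹(38) = 38^29 mod 47.
Repeated squaring mod 47: 38^1 ≡ 38, 38^2 ≡ 38² = 1444 ≡ 34, 38^4 ≡ 34² = 1156 ≡ 28, 38^8 ≡ 28² = 784 ≡ 32, 38^16 ≡ 32² = 1024 ≡ 37. Since 29 = 16 + 8 + 4 + 1, 38^29 ≡ 37·32·28·38: 37·32 = 1184 ≡ 9, then 9·28 = 252 ≡ 17, then 17·38 = 646 ≡ 35. So 38^29 ≡ 35 (mod 47).
Hence T⁻¹(38) = 35.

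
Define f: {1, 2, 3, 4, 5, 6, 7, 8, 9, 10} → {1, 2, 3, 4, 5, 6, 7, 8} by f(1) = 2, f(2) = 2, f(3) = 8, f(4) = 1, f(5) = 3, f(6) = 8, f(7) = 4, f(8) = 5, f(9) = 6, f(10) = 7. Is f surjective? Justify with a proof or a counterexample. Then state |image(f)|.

Every element of the codomain has a preimage: 1 = f(4), 2 = f(1), 3 = f(5), 4 = f(7), 5 = f(8), 6 = f(9), 7 = f(10), 8 = f(3).
Thus f is surjective.
The image of f is {1, 2, 3, 4, 5, 6, 7, 8}, which has 8 elements.

8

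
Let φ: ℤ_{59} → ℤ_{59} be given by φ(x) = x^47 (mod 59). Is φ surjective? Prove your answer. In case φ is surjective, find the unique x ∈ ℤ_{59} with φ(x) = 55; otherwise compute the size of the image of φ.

50

Since 59 is prime, the nonzero elements of ℤ_{59} form a cyclic group of order 58.
As gcd(47, 58) = 1, raising to the 47th power is a bijection on this group: if a^47 ≡ b^47 then (ab^{−1})^47 = 1, and the only element of order dividing gcd(47, 58) = 1 is 1, so a = b.
With φ(0) = 0 this makes φ injective on all of ℤ_{59}, hence bijective (finite equal-size domain and codomain). In particular φ is surjective.
Since φ is surjective, we find the preimage of 55. The inverse of x ↦ x^47 on (ℤ_{59})^× is x ↦ x^21, because 47·21 = 987 = 17·58 + 1 ≡ 1 (mod 58) and x^{58} = 1 for x ≠ 0 (Fermat). So φ⁻¹(55) = 55^21 mod 59.
Repeated squaring mod 59: 55^1 ≡ 55, 55^2 ≡ 55² = 3025 ≡ 16, 55^4 ≡ 16² = 256 ≡ 20, 55^8 ≡ 20² = 400 ≡ 46, 55^16 ≡ 46² = 2116 ≡ 51. Since 21 = 16 + 4 + 1, 55^21 ≡ 51·20·55: 51·20 = 1020 ≡ 17, then 17·55 = 935 ≡ 50. So 55^21 ≡ 50 (mod 59).
Hence φ⁻¹(55) = 50.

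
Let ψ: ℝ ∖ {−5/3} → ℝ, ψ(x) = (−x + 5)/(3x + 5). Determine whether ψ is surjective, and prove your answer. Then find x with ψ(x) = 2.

-5/7

If ψ(x) = −1/3, cross-multiplying gives 3(−x + 5) = −1(3x + 5), which simplifies to 15 = −5 — false.  So −1/3 has no preimage and ψ is not surjective.
Solving ψ(x) = 2: cross-multiplying gives −x + 5 = 2(3x + 5), which rearranges to −7x = 5, so x = −5/7.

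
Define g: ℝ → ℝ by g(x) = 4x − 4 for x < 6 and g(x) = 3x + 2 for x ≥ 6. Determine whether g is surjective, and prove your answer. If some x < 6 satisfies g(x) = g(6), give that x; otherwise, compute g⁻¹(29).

9

Both pieces are strictly increasing (slopes 4 and 3), so each is injective on its own interval.
The left piece maps (−∞, 6) onto (−∞, 20); the right piece maps [6, ∞) onto [20, ∞).
These images together cover ℝ, so g is surjective.
Because the two images are disjoint, no x < 6 has g(x) = g(6), so we compute g⁻¹(29): 29 lies in [20, ∞), so solve 3x + 2 = 29: x = (29 − 2)/3 = 9.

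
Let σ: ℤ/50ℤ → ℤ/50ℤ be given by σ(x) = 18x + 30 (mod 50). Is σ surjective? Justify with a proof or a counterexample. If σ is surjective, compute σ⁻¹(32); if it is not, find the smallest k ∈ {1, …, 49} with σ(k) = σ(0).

25

Since gcd(18, 50) = 2, we have 18x ≡ 0 (mod 2) for all x, so σ(x) ≡ 0 (mod 2).
But 1 ≢ 0 (mod 2), so 1 ∈ ℤ/50ℤ has no preimage. Thus σ is not surjective.
Since σ is not surjective, we find the least positive k with σ(k) = σ(0): this means 18k ≡ 0 (mod 50), i.e. 50 ∣ 18k. Since gcd(18, 50) = 2, dividing through by 2 this holds exactly when 25 ∣ 9k, and as gcd(9, 25) = 1, exactly when 25 ∣ k.
The smallest positive such k is 25.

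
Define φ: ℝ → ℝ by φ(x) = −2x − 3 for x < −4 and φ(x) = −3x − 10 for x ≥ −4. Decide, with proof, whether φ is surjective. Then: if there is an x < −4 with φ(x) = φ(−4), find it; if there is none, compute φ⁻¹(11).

-7

Both pieces are strictly decreasing (slopes −2 and −3), so each is injective on its own interval.
The left piece maps (−∞, −4) onto (5, ∞); the right piece maps [−4, ∞) onto (−∞, 2].
The union (5, ∞) ∪ (−∞, 2] omits the interval between 5 and 2; in particular 5 has no preimage. So φ is not surjective.
Because the two images are disjoint, no x < −4 has φ(x) = φ(−4), so we compute φ⁻¹(11): 11 lies in (5, ∞), so solve −2x − 3 = 11: x = (11 + 3)/(−2) = −7.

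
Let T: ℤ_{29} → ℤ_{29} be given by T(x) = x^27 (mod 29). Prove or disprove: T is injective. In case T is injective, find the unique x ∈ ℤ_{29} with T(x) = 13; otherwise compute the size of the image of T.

Since 29 is prime, the nonzero elements of ℤ_{29} form a cyclic group of order 28.
As gcd(27, 28) = 1, raising to the 27th power is a bijection on this group: if s^27 ≡ t^27 then (st^{−1})^27 = 1, and the only element of order dividing gcd(27, 28) = 1 is 1, so s = t.
With T(0) = 0 this makes T injective on all of ℤ_{29}, hence bijective (finite equal-size domain and codomain). In particular T is injective.
Since T is injective, we find the preimage of 13. The inverse of x ↦ x^27 on (ℤ_{29})^× is x ↦ x^27, because 27·27 = 729 = 26·28 + 1 ≡ 1 (mod 28) and x^{28} = 1 for x ≠ 0 (Fermat). So T⁻¹(13) = 13^27 mod 29.
Repeated squaring mod 29: 13^1 ≡ 13, 13^2 ≡ 13² = 169 ≡ 24, 13^4 ≡ 24² = 576 ≡ 25, 13^8 ≡ 25² = 625 ≡ 16, 13^16 ≡ 16² = 256 ≡ 24. Since 27 = 16 + 8 + 2 + 1, 13^27 ≡ 24·16·24·13: 24·16 = 384 ≡ 7, then 7·24 = 168 ≡ 23, then 23·13 = 299 ≡ 9. So 13^27 ≡ 9 (mod 29).
Hence T⁻¹(13) = 9.

9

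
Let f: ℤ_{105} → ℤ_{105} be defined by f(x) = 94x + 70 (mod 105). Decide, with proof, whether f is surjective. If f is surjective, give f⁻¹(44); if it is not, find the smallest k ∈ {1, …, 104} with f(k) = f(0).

Since gcd(94, 105) = 1, 94 is invertible modulo 105. Euclid's algorithm: 105 = 1·94 + 11, 94 = 8·11 + 6, 11 = 1·6 + 5, 6 = 1·5 + 1; back-substituting gives 1 = 19·94 − 17·105, so 94⁻¹ ≡ 19 (mod 105).
For any y ∈ ℤ_{105}, x = 19(y − 70) mod 105 satisfies f(x) = 94·19(y − 70) + 70 ≡ y (since 94·19 ≡ 1 mod 105). So every y has a preimage.
Therefore f is surjective.
Since f is surjective, we compute f⁻¹(44): solve 94x + 70 ≡ 44 (mod 105), i.e. 94x ≡ 79 (mod 105).
Multiplying by 94⁻¹ = 19 gives x ≡ 19·79 = 1501 = 14·105 + 31 ≡ 31 (mod 105).
Check: f(31) = 94·31 + 70 = 2984 = 28·105 + 44 ≡ 44 (mod 105).

31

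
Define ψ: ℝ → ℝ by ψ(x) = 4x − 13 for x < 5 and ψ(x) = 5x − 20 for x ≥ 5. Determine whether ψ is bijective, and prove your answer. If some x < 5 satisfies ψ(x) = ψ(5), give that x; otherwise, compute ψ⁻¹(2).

Both pieces are strictly increasing (slopes 4 and 5), so each is injective on its own interval.
The left piece maps (−∞, 5) onto (−∞, 7); the right piece maps [5, ∞) onto [5, ∞).
These images overlap. In particular ψ(5) = 5 (right piece), and solving 4x − 13 = 5 on the left piece gives x = 9/2 < 5.
So ψ(9/2) = ψ(5) with 9/2 ≠ 5, and ψ is not injective, hence not bijective. This x = 9/2 is the requested value below 5.

9/2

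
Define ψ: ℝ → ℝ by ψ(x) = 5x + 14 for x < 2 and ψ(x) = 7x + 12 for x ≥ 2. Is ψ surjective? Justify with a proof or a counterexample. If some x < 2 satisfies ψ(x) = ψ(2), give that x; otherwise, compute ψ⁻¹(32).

20/7

Both pieces are strictly increasing (slopes 5 and 7), so each is injective on its own interval.
The left piece maps (−∞, 2) onto (−∞, 24); the right piece maps [2, ∞) onto [26, ∞).
The union (−∞, 24) ∪ [26, ∞) omits the interval between 24 and 26; in particular 24 has no preimage. So ψ is not surjective.
Because the two images are disjoint, no x < 2 has ψ(x) = ψ(2), so we compute ψ⁻¹(32): 32 lies in [26, ∞), so solve 7x + 12 = 32: x = (32 − 12)/7 = 20/7.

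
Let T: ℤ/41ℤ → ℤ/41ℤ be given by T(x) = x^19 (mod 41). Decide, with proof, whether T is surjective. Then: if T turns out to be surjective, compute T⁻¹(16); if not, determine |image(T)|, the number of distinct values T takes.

Since 41 is prime, the nonzero elements of ℤ/41ℤ form a cyclic group of order 40.
As gcd(19, 40) = 1, raising to the 19th power is a bijection on this group: if s^19 ≡ t^19 then (st^{−1})^19 = 1, and the only element of order dividing gcd(19, 40) = 1 is 1, so s = t.
With T(0) = 0 this makes T injective on all of ℤ/41ℤ, hence bijective (finite equal-size domain and codomain). In particular T is surjective.
Since T is surjective, we find the preimage of 16. The inverse of x ↦ x^19 on (ℤ/41ℤ)^× is x ↦ x^19, because 19·19 = 361 = 9·40 + 1 ≡ 1 (mod 40) and x^{40} = 1 for x ≠ 0 (Fermat). So T⁻¹(16) = 16^19 mod 41.
Repeated squaring mod 41: 16^1 ≡ 16, 16^2 ≡ 16² = 256 ≡ 10, 16^4 ≡ 10² = 100 ≡ 18, 16^8 ≡ 18² = 324 ≡ 37, 16^16 ≡ 37² = 1369 ≡ 16. Since 19 = 16 + 2 + 1, 16^19 ≡ 16·10·16: 16·10 = 160 ≡ 37, then 37·16 = 592 ≡ 18. So 16^19 ≡ 18 (mod 41).
Hence T⁻¹(16) = 18.

18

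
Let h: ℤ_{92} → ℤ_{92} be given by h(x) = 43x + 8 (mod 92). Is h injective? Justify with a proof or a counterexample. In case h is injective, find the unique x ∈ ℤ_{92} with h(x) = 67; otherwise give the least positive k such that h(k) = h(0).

If h(a) = h(b), then 43a ≡ 43b (mod 92). Because gcd(43, 92) = 1, we may cancel 43 to get a ≡ b (mod 92).
Hence h is injective.
We now compute 43⁻¹ mod 92 explicitly. Euclid's algorithm: 92 = 2·43 + 6, 43 = 7·6 + 1; back-substituting gives 1 = 15·43 − 7·92, so 43⁻¹ ≡ 15 (mod 92).
Since h is injective, we find h⁻¹(67): we need 43x ≡ 67 − 8 ≡ 59 (mod 92). Using 43⁻¹ = 15: x ≡ 15·59 = 885 = 9·92 + 57, so x = 57.
Check: h(57) = 43·57 + 8 = 2459 = 26·92 + 67 ≡ 67 (mod 92).

57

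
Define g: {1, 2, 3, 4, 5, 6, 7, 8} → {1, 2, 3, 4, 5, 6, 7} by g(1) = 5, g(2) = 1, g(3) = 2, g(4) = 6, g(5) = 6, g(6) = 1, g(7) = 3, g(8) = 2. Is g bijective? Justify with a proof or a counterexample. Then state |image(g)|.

5

g(4) = 6 = g(5) with 4 ≠ 5, so g is not injective, hence not bijective.
The image of g is {1, 2, 3, 5, 6}, which has 5 elements.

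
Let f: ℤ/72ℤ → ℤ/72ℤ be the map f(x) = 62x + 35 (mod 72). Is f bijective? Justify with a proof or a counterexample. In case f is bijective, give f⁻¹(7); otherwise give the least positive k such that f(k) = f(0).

36

We have gcd(62, 72) = 2 > 1. Taking x_1 = 0 and x_2 = 36: f(0) = 35 and f(36) = 62·36 + 35 = 2267 ≡ 35 (mod 72).
So f(0) = f(36) while 0 ≠ 36, so f is not injective, hence not bijective.
Since f is not bijective, we find the least positive k with f(k) = f(0): this means 62k ≡ 0 (mod 72), i.e. 72 ∣ 62k. Since gcd(62, 72) = 2, dividing through by 2 this holds exactly when 36 ∣ 31k, and as gcd(31, 36) = 1, exactly when 36 ∣ k.
The smallest positive such k is 36.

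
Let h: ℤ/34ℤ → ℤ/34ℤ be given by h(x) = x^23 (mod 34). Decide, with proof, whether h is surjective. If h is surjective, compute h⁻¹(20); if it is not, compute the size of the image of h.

Computing x^23 mod 34 for each x (by repeated squaring, reducing mod 34 at every step), the values h(0), h(1), …, h(33) are: 0, 1, 26, 11, 30, 27, 14, 29, 32, 19, 22, 3, 24, 21, 6, 25, 16, 17, 18, 9, 28, 13, 10, 31, 12, 15, 2, 5, 20, 7, 4, 23, 8, 33.
Every element of ℤ/34ℤ appears exactly once in this list, so h is a bijection, and in particular surjective.
Since h is surjective, we read off the preimage of 20 from the same table: h(28) = 20, so h⁻¹(20) = 28.

28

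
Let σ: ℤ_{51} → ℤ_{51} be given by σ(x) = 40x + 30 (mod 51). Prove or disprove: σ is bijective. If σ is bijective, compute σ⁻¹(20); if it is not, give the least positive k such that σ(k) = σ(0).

Suppose σ(s) = σ(t) in ℤ_{51}. Then 40s + 30 ≡ 40t + 30 (mod 51), thus 40(s − t) ≡ 0 (mod 51).
Since gcd(40, 51) = 1, 40 is invertible modulo 51, therefore s − t ≡ 0 (mod 51), i.e. s = t.
We now compute 40⁻¹ mod 51 explicitly. Euclid's algorithm: 51 = 1·40 + 11, 40 = 3·11 + 7, 11 = 1·7 + 4, 7 = 1·4 + 3, 4 = 1·3 + 1; back-substituting gives 1 = 37·40 − 29·51, so 40⁻¹ ≡ 37 (mod 51).
For any y ∈ ℤ_{51}, x = 37(y − 30) mod 51 satisfies σ(x) = 40·37(y − 30) + 30 ≡ y (since 40·37 ≡ 1 mod 51). So every y has a preimage.
Hence σ is bijective.
Since σ is bijective, we find σ⁻¹(20): we need 40x ≡ 20 − 30 ≡ 41 (mod 51). Using 40⁻¹ = 37: x ≡ 37·41 = 1517 = 29·51 + 38, so x = 38.
Check: σ(38) = 40·38 + 30 = 1550 = 30·51 + 20 ≡ 20 (mod 51).

38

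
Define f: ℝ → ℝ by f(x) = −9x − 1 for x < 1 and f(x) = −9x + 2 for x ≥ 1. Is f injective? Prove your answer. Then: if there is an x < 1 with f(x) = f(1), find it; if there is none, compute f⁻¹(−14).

Both pieces are strictly decreasing (slopes −9 and −9), so each is injective on its own interval.
The left piece maps (−∞, 1) onto (−10, ∞); the right piece maps [1, ∞) onto (−∞, −7].
These images overlap. In particular f(1) = −7 (right piece), and solving −9x − 1 = −7 on the left piece gives x = 2/3 < 1.
So f(2/3) = f(1) with 2/3 ≠ 1, and f is not injective. This x = 2/3 is the requested value below 1.

2/3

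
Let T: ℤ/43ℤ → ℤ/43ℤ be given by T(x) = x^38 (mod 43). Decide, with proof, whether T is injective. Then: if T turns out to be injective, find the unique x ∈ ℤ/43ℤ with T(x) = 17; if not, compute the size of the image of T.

22

T(21): Repeated squaring mod 43: 21^1 ≡ 21, 21^2 ≡ 21² = 441 ≡ 11, 21^4 ≡ 11² = 121 ≡ 35, 21^8 ≡ 35² = 1225 ≡ 21, 21^16 ≡ 21² = 441 ≡ 11, 21^32 ≡ 11² = 121 ≡ 35. Since 38 = 32 + 4 + 2, 21^38 ≡ 35·35·11: 35·35 = 1225 ≡ 21, then 21·11 = 231 ≡ 16. So 21^38 ≡ 16 (mod 43).
T(22): Repeated squaring mod 43: 22^1 ≡ 22, 22^2 ≡ 22² = 484 ≡ 11, 22^4 ≡ 11² = 121 ≡ 35, 22^8 ≡ 35² = 1225 ≡ 21, 22^16 ≡ 21² = 441 ≡ 11, 22^32 ≡ 11² = 121 ≡ 35. Since 38 = 32 + 4 + 2, 22^38 ≡ 35·35·11: 35·35 = 1225 ≡ 21, then 21·11 = 231 ≡ 16. So 22^38 ≡ 16 (mod 43).
So T(21) = T(22) = 16 while 21 ≠ 22, so T is not injective.
Since T is not injective, we determine |image(T)|. Computing x^38 mod 43 for each x (by repeated squaring, reducing mod 43 at every step), the values T(0), T(1), …, T(42) are: 0, 1, 35, 17, 21, 15, 36, 6, 4, 31, 9, 41, 13, 24, 38, 40, 11, 23, 10, 25, 14, 16, 16, 14, 25, 10, 23, 11, 40, 38, 24, 13, 41, 9, 31, 4, 6, 36, 15, 21, 17, 35, 1.
The distinct values are {0, 1, 4, 6, 9, 10, 11, 13, 14, 15, 16, 17, 21, 23, 24, 25, 31, 35, 36, 38, 40, 41}; there are 22 of them.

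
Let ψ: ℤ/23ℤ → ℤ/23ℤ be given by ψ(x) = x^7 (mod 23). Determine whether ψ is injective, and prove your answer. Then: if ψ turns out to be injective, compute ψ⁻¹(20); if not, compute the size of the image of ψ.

Since 23 is prime, the nonzero elements of ℤ/23ℤ form a cyclic group of order 22.
As gcd(7, 22) = 1, raising to the 7th power is a bijection on this group: if a^7 ≡ b^7 then (ab^{−1})^7 = 1, and the only element of order dividing gcd(7, 22) = 1 is 1, so a = b.
With ψ(0) = 0 this makes ψ injective on all of ℤ/23ℤ, hence bijective (finite equal-size domain and codomain). In particular ψ is injective.
Since ψ is injective, we find the preimage of 20. The inverse of x ↦ x^7 on (ℤ/23ℤ)^× is x ↦ x^19, because 7·19 = 133 = 6·22 + 1 ≡ 1 (mod 22) and x^{22} = 1 for x ≠ 0 (Fermat). So ψ⁻¹(20) = 20^19 mod 23.
Repeated squaring mod 23: 20^1 ≡ 20, 20^2 ≡ 20² = 400 ≡ 9, 20^4 ≡ 9² = 81 ≡ 12, 20^8 ≡ 12² = 144 ≡ 6, 20^16 ≡ 6² = 36 ≡ 13. Since 19 = 16 + 2 + 1, 20^19 ≡ 13·9·20: 13·9 = 117 ≡ 2, then 2·20 = 40 ≡ 17. So 20^19 ≡ 17 (mod 23).
Hence ψ⁻¹(20) = 17.

17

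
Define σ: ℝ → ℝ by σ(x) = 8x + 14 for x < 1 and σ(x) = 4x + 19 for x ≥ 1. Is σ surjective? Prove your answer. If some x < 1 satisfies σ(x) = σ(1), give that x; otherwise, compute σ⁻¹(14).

0

Both pieces are strictly increasing (slopes 8 and 4), so each is injective on its own interval.
The left piece maps (−∞, 1) onto (−∞, 22); the right piece maps [1, ∞) onto [23, ∞).
The union (−∞, 22) ∪ [23, ∞) omits the interval between 22 and 23; in particular 22 has no preimage. So σ is not surjective.
Because the two images are disjoint, no x < 1 has σ(x) = σ(1), so we compute σ⁻¹(14): 14 lies in (−∞, 22), so solve 8x + 14 = 14: x = (14 − 14)/8 = 0.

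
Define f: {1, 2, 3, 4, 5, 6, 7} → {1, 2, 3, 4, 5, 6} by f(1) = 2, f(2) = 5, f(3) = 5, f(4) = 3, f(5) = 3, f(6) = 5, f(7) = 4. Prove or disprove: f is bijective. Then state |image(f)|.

f(2) = 5 = f(3) with 2 ≠ 3, so f is not injective, hence not bijective.
The image of f is {2, 3, 4, 5}, which has 4 elements.

4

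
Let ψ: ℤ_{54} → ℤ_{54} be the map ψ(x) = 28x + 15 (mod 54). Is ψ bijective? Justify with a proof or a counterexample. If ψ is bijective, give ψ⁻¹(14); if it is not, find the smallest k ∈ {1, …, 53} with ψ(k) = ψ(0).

27

We have gcd(28, 54) = 2 > 1. Taking a = 0 and b = 27: ψ(0) = 15 and ψ(27) = 28·27 + 15 = 771 ≡ 15 (mod 54).
So ψ(0) = ψ(27) while 0 ≠ 27, hence ψ is not injective, hence not bijective.
Since ψ is not bijective, we find the least positive k with ψ(k) = ψ(0): this means 28k ≡ 0 (mod 54), i.e. 54 ∣ 28k. Since gcd(28, 54) = 2, dividing through by 2 this holds exactly when 27 ∣ 14k, and as gcd(14, 27) = 1, exactly when 27 ∣ k.
The smallest positive such k is 27.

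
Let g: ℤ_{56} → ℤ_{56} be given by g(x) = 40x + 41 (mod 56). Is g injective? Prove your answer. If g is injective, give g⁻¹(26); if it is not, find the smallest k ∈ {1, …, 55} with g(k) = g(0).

Recall that g is injective if g(a) = g(b) implies a = b.
We have gcd(40, 56) = 8 > 1. Taking a = 0 and b = 7: g(0) = 41 and g(7) = 40·7 + 41 = 321 ≡ 41 (mod 56).
So g(0) = g(7) while 0 ≠ 7, therefore g is not injective.
Since g is not injective, we find the least positive k with g(k) = g(0): this means 40k ≡ 0 (mod 56), i.e. 56 ∣ 40k. Since gcd(40, 56) = 8, dividing through by 8 this holds exactly when 7 ∣ 5k, and as gcd(5, 7) = 1, exactly when 7 ∣ k.
The smallest positive such k is 7.

7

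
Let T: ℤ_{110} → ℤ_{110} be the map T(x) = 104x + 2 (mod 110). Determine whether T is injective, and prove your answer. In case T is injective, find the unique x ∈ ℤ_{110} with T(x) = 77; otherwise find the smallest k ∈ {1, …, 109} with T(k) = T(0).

55

By definition, injectivity means: for all a, b in the domain, T(a) = T(b) implies a = b.
We have gcd(104, 110) = 2 > 1. Taking a = 0 and b = 55: T(0) = 2 and T(55) = 104·55 + 2 = 5722 ≡ 2 (mod 110).
So T(0) = T(55) while 0 ≠ 55, therefore T is not injective.
Since T is not injective, we find the least positive k with T(k) = T(0): this means 104k ≡ 0 (mod 110), i.e. 110 ∣ 104k. Since gcd(104, 110) = 2, dividing through by 2 this holds exactly when 55 ∣ 52k, and as gcd(52, 55) = 1, exactly when 55 ∣ k.
The smallest positive such k is 55.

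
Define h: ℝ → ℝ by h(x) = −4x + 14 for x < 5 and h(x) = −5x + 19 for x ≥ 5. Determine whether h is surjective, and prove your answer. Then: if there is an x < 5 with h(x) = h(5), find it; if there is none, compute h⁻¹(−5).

Both pieces are strictly decreasing (slopes −4 and −5), so each is injective on its own interval.
The left piece maps (−∞, 5) onto (−6, ∞); the right piece maps [5, ∞) onto (−∞, −6].
These images together cover ℝ, so h is surjective.
Because the two images are disjoint, no x < 5 has h(x) = h(5), so we compute h⁻¹(−5): −5 lies in (−6, ∞), so solve −4x + 14 = −5: x = (−5 − 14)/(−4) = 19/4.

19/4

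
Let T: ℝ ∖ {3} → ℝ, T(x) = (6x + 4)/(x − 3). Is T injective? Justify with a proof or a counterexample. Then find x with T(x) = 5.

-19

Suppose T(x_1) = T(x_2). Cross-multiplying: (6x_1 + 4)(x_2 − 3) = (6x_2 + 4)(x_1 − 3).
Expanding both sides and cancelling the symmetric terms leaves −22·(x_1 − x_2) = 0. Since −22 ≠ 0, x_1 = x_2. Hence T is injective.
Solving T(x) = 5: cross-multiplying gives 6x + 4 = 5(x − 3), which rearranges to 1x = −19, so x = −19.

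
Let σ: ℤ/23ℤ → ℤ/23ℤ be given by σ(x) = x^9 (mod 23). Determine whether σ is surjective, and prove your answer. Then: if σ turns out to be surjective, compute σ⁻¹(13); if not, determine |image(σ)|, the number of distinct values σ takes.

4

Since 23 is prime, the nonzero elements of ℤ/23ℤ form a cyclic group of order 22.
As gcd(9, 22) = 1, raising to the 9th power is a bijection on this group: if s^9 ≡ t^9 then (st^{−1})^9 = 1, and the only element of order dividing gcd(9, 22) = 1 is 1, so s = t.
With σ(0) = 0 this makes σ injective on all of ℤ/23ℤ, hence bijective (finite equal-size domain and codomain). In particular σ is surjective.
Since σ is surjective, we find the preimage of 13. The inverse of x ↦ x^9 on (ℤ/23ℤ)^× is x ↦ x^5, because 9·5 = 45 = 2·22 + 1 ≡ 1 (mod 22) and x^{22} = 1 for x ≠ 0 (Fermat). So σ⁻¹(13) = 13^5 mod 23.
Repeated squaring mod 23: 13^1 ≡ 13, 13^2 ≡ 13² = 169 ≡ 8, 13^4 ≡ 8² = 64 ≡ 18. Since 5 = 4 + 1, 13^5 ≡ 18·13: 18·13 = 234 ≡ 4. So 13^5 ≡ 4 (mod 23).
Hence σ⁻¹(13) = 4.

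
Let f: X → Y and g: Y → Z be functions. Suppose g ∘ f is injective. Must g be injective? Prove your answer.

No. Take X = {1}, Y = {1, 2, 3, 4}, Z = {1, 2, 3, 4}, f(a) = a for each a ∈ X, and g(b) = 3 if b ∈ {3, 4} else g(b) = b.
Then g ∘ f = f is injective (X ⊂ Y and f is the inclusion), but g(3) = g(4) = 3 with 3 ≠ 4, so g is not injective.

not injective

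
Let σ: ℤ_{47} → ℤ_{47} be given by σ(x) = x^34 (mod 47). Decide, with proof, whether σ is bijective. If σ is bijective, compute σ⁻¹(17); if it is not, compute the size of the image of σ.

σ(23): Repeated squaring mod 47: 23^1 ≡ 23, 23^2 ≡ 23² = 529 ≡ 12, 23^4 ≡ 12² = 144 ≡ 3, 23^8 ≡ 3² = 9, 23^16 ≡ 9² = 81 ≡ 34, 23^32 ≡ 34² = 1156 ≡ 28. Since 34 = 32 + 2, 23^34 ≡ 28·12: 28·12 = 336 ≡ 7. So 23^34 ≡ 7 (mod 47).
σ(24): Repeated squaring mod 47: 24^1 ≡ 24, 24^2 ≡ 24² = 576 ≡ 12, 24^4 ≡ 12² = 144 ≡ 3, 24^8 ≡ 3² = 9, 24^16 ≡ 9² = 81 ≡ 34, 24^32 ≡ 34² = 1156 ≡ 28. Since 34 = 32 + 2, 24^34 ≡ 28·12: 28·12 = 336 ≡ 7. So 24^34 ≡ 7 (mod 47).
So σ(23) = σ(24) = 7 while 23 ≠ 24, hence σ is not injective, hence not bijective.
Since σ is not bijective, we determine |image(σ)|. Computing x^34 mod 47 for each x (by repeated squaring, reducing mod 47 at every step), the values σ(0), σ(1), …, σ(46) are: 0, 1, 27, 4, 24, 34, 14, 36, 37, 16, 25, 8, 2, 21, 32, 42, 12, 6, 9, 18, 17, 3, 28, 7, 7, 28, 3, 17, 18, 9, 6, 12, 42, 32, 21, 2, 8, 25, 16, 37, 36, 14, 34, 24, 4, 27, 1.
The distinct values are {0, 1, 2, 3, 4, 6, 7, 8, 9, 12, 14, 16, 17, 18, 21, 24, 25, 27, 28, 32, 34, 36, 37, 42}; there are 24 of them.

24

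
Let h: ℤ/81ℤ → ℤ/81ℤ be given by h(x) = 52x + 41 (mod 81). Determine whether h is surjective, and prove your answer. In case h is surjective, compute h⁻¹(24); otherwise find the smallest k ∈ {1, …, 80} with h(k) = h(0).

Since gcd(52, 81) = 1, 52 is invertible modulo 81. Euclid's algorithm: 81 = 1·52 + 29, 52 = 1·29 + 23, 29 = 1·23 + 6, 23 = 3·6 + 5, 6 = 1·5 + 1; back-substituting gives 1 = 67·52 − 43·81, so 52⁻¹ ≡ 67 (mod 81).
Then y ↦ 67(y − 41) is a two-sided inverse to h, so every y ∈ ℤ/81ℤ has a preimage.
Thus h is surjective.
Since h is surjective, we compute h⁻¹(24): solve 52x + 41 ≡ 24 (mod 81), i.e. 52x ≡ 64 (mod 81).
Multiplying by 52⁻¹ = 67 gives x ≡ 67·64 = 4288 = 52·81 + 76 ≡ 76 (mod 81).
Check: h(76) = 52·76 + 41 = 3993 = 49·81 + 24 ≡ 24 (mod 81).

76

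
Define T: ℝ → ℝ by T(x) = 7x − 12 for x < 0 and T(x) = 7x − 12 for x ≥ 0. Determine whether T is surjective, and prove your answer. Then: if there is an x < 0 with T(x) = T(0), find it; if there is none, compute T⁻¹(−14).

-2/7

Both pieces are strictly increasing (slopes 7 and 7), so each is injective on its own interval.
The left piece maps (−∞, 0) onto (−∞, −12); the right piece maps [0, ∞) onto [−12, ∞).
These images together cover ℝ, so T is surjective.
Because the two images are disjoint, no x < 0 has T(x) = T(0), so we compute T⁻¹(−14): −14 lies in (−∞, −12), so solve 7x − 12 = −14: x = (−14 + 12)/7 = −2/7.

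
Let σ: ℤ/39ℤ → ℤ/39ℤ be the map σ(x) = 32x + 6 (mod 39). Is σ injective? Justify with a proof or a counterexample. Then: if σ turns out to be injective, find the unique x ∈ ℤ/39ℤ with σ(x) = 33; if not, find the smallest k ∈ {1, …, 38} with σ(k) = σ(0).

24

Recall that injectivity means: for all x_1, x_2 in the domain, σ(x_1) = σ(x_2) implies x_1 = x_2.
If σ(x_1) = σ(x_2), then 32x_1 ≡ 32x_2 (mod 39). Because gcd(32, 39) = 1, we may cancel 32 to get x_1 ≡ x_2 (mod 39).
Therefore σ is injective.
We now compute 32⁻¹ mod 39 explicitly. Euclid's algorithm: 39 = 1·32 + 7, 32 = 4·7 + 4, 7 = 1·4 + 3, 4 = 1·3 + 1; back-substituting gives 1 = 11·32 − 9·39, so 32⁻¹ ≡ 11 (mod 39).
Since σ is injective, we find σ⁻¹(33): we need 32x ≡ 33 − 6 ≡ 27 (mod 39). Using 32⁻¹ = 11: x ≡ 11·27 = 297 = 7·39 + 24, so x = 24.
Check: σ(24) = 32·24 + 6 = 774 = 19·39 + 33 ≡ 33 (mod 39).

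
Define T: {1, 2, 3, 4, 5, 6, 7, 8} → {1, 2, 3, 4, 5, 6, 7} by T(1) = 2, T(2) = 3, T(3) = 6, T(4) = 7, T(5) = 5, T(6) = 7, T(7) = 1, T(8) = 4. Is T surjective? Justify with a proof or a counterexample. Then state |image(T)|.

Every element of the codomain has a preimage: 1 = T(7), 2 = T(1), 3 = T(2), 4 = T(8), 5 = T(5), 6 = T(3), 7 = T(4).
So T is surjective.
The image of T is {1, 2, 3, 4, 5, 6, 7}, which has 7 elements.

7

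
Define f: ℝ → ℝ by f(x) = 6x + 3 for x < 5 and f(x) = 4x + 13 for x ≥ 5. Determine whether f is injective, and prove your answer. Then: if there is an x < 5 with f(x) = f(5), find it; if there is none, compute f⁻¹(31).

14/3

Both pieces are strictly increasing (slopes 6 and 4), so each is injective on its own interval.
The left piece maps (−∞, 5) onto (−∞, 33); the right piece maps [5, ∞) onto [33, ∞).
These images are disjoint, so no value is attained by both pieces. So f is injective.
Because the two images are disjoint, no x < 5 has f(x) = f(5), so we compute f⁻¹(31): 31 lies in (−∞, 33), so solve 6x + 3 = 31: x = (31 − 3)/6 = 14/3.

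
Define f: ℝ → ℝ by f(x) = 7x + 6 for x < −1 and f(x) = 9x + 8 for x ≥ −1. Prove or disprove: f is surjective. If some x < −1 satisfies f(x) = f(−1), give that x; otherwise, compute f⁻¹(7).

Both pieces are strictly increasing (slopes 7 and 9), so each is injective on its own interval.
The left piece maps (−∞, −1) onto (−∞, −1); the right piece maps [−1, ∞) onto [−1, ∞).
These images together cover ℝ, so f is surjective.
Because the two images are disjoint, no x < −1 has f(x) = f(−1), so we compute f⁻¹(7): 7 lies in [−1, ∞), so solve 9x + 8 = 7: x = (7 − 8)/9 = −1/9.

-1/9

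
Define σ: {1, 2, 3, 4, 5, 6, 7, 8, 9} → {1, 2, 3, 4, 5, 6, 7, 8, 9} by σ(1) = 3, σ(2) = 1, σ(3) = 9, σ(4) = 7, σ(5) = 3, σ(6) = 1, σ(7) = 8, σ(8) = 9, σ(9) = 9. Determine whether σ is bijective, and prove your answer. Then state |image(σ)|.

5

σ(1) = 3 = σ(5) with 1 ≠ 5, so σ is not injective, hence not bijective.
The image of σ is {1, 3, 7, 8, 9}, which has 5 elements.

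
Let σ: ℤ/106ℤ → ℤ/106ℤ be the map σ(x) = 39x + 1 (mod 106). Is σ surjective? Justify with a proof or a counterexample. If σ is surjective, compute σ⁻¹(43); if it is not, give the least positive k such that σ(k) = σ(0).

50

Since gcd(39, 106) = 1, 39 is invertible modulo 106. Euclid's algorithm: 106 = 2·39 + 28, 39 = 1·28 + 11, 28 = 2·11 + 6, 11 = 1·6 + 5, 6 = 1·5 + 1; back-substituting gives 1 = 87·39 − 32·106, so 39⁻¹ ≡ 87 (mod 106).
For any y ∈ ℤ/106ℤ, x = 87(y − 1) mod 106 satisfies σ(x) = 39·87(y − 1) + 1 ≡ y (since 39·87 ≡ 1 mod 106). So every y has a preimage.
So σ is surjective.
Since σ is surjective, we compute σ⁻¹(43): solve 39x + 1 ≡ 43 (mod 106), i.e. 39x ≡ 42 (mod 106).
Multiplying by 39⁻¹ = 87 gives x ≡ 87·42 = 3654 = 34·106 + 50 ≡ 50 (mod 106).
Check: σ(50) = 39·50 + 1 = 1951 = 18·106 + 43 ≡ 43 (mod 106).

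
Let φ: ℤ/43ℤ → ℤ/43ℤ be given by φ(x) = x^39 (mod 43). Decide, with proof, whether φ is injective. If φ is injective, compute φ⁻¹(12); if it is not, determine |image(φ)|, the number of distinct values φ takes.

φ(1) = 1^39 = 1.
φ(6): Repeated squaring mod 43: 6^1 ≡ 6, 6^2 ≡ 6² = 36, 6^4 ≡ 36² = 1296 ≡ 6, 6^8 ≡ 6² = 36, 6^16 ≡ 36² = 1296 ≡ 6, 6^32 ≡ 6² = 36. Since 39 = 32 + 4 + 2 + 1, 6^39 ≡ 36·6·36·6: 36·6 = 216 ≡ 1, then 1·36 = 36, then 36·6 = 216 ≡ 1. So 6^39 ≡ 1 (mod 43).
So φ(1) = φ(6) = 1 while 1 ≠ 6, thus φ is not injective.
Since φ is not injective, we determine |image(φ)|. Computing x^39 mod 43 for each x (by repeated squaring, reducing mod 43 at every step), the values φ(0), φ(1), …, φ(42) are: 0, 1, 27, 8, 41, 32, 1, 42, 32, 21, 4, 21, 27, 11, 16, 41, 4, 4, 8, 2, 22, 35, 8, 21, 41, 35, 39, 39, 2, 27, 32, 16, 22, 39, 22, 11, 1, 42, 11, 2, 35, 16, 42.
The distinct values are {0, 1, 2, 4, 8, 11, 16, 21, 22, 27, 32, 35, 39, 41, 42}; there are 15 of them.

15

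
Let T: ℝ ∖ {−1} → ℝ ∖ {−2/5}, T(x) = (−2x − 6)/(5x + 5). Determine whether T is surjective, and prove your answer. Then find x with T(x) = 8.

-23/21

For any y ≠ −2/5, solving y(5x + 5) = −2x − 6 for x gives a well-defined x ≠ −1. So T is surjective.
Solving T(x) = 8: cross-multiplying gives −2x − 6 = 8(5x + 5), which rearranges to −42x = 46, so x = −23/21.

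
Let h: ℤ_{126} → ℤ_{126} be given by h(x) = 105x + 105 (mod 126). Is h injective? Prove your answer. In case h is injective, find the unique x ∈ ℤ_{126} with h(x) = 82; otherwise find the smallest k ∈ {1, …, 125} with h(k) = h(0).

Recall: h is injective if h(x_1) = h(x_2) implies x_1 = x_2.
We have gcd(105, 126) = 21 > 1. Taking x_1 = 0 and x_2 = 6: h(0) = 105 and h(6) = 105·6 + 105 = 735 ≡ 105 (mod 126).
So h(0) = h(6) while 0 ≠ 6, thus h is not injective.
Since h is not injective, we find the least positive k with h(k) = h(0): this means 105k ≡ 0 (mod 126), i.e. 126 ∣ 105k. Since gcd(105, 126) = 21, dividing through by 21 this holds exactly when 6 ∣ 5k, and as gcd(5, 6) = 1, exactly when 6 ∣ k.
The smallest positive such k is 6.

6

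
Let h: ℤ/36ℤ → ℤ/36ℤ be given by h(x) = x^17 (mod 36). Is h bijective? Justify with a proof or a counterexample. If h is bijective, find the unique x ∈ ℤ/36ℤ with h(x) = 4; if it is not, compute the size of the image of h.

21

h(0) = 0^17 = 0.
h(6): Repeated squaring mod 36: 6^1 ≡ 6, 6^2 ≡ 6² = 36 ≡ 0, 6^4 ≡ 0² = 0, 6^8 ≡ 0² = 0, 6^16 ≡ 0² = 0. Since 17 = 16 + 1, 6^17 ≡ 0·6: 0·6 = 0. So 6^17 ≡ 0 (mod 36).
So h(0) = h(6) = 0 while 0 ≠ 6, thus h is not injective, hence not bijective.
Since h is not bijective, we determine |image(h)|. Computing x^17 mod 36 for each x (by repeated squaring, reducing mod 36 at every step), the values h(0), h(1), …, h(35) are: 0, 1, 32, 27, 16, 29, 0, 31, 8, 9, 28, 23, 0, 25, 20, 27, 4, 17, 0, 19, 32, 9, 16, 11, 0, 13, 8, 27, 28, 5, 0, 7, 20, 9, 4, 35.
The distinct values are {0, 1, 4, 5, 7, 8, 9, 11, 13, 16, 17, 19, 20, 23, 25, 27, 28, 29, 31, 32, 35}; there are 21 of them.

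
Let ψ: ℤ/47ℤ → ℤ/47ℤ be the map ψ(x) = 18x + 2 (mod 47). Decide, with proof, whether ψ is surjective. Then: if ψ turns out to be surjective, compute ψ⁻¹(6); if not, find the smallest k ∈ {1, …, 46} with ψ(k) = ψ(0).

Since gcd(18, 47) = 1, 18 is invertible modulo 47. Euclid's algorithm: 47 = 2·18 + 11, 18 = 1·11 + 7, 11 = 1·7 + 4, 7 = 1·4 + 3, 4 = 1·3 + 1; back-substituting gives 1 = 34·18 − 13·47, so 18⁻¹ ≡ 34 (mod 47).
Then y ↦ 34(y − 2) is a two-sided inverse to ψ, so every y ∈ ℤ/47ℤ has a preimage.
Thus ψ is surjective.
Since ψ is surjective, we compute ψ⁻¹(6): solve 18x + 2 ≡ 6 (mod 47), i.e. 18x ≡ 4 (mod 47).
Multiplying by 18⁻¹ = 34 gives x ≡ 34·4 = 136 = 2·47 + 42 ≡ 42 (mod 47).
Check: ψ(42) = 18·42 + 2 = 758 = 16·47 + 6 ≡ 6 (mod 47).

42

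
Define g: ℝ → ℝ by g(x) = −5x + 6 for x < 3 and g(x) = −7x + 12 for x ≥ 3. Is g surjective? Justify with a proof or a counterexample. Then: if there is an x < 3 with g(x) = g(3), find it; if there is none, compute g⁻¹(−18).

Both pieces are strictly decreasing (slopes −5 and −7), so each is injective on its own interval.
The left piece maps (−∞, 3) onto (−9, ∞); the right piece maps [3, ∞) onto (−∞, −9].
These images together cover ℝ, so g is surjective.
Because the two images are disjoint, no x < 3 has g(x) = g(3), so we compute g⁻¹(−18): −18 lies in (−∞, −9], so solve −7x + 12 = −18: x = (−18 − 12)/(−7) = 30/7.

30/7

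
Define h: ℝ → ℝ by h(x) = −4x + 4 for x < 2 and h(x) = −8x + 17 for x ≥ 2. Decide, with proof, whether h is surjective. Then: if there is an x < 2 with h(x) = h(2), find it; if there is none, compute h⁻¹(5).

3/4

Both pieces are strictly decreasing (slopes −4 and −8), so each is injective on its own interval.
The left piece maps (−∞, 2) onto (−4, ∞); the right piece maps [2, ∞) onto (−∞, 1].
The union (−4, ∞) ∪ (−∞, 1] covers ℝ, so h is surjective.
For the follow-up: the images overlap, so an x < 2 with h(x) = h(2) exists. h(2) = 1; solving −4x + 4 = 1 for x < 2 gives x = (1 − 4)/(−4) = 3/4.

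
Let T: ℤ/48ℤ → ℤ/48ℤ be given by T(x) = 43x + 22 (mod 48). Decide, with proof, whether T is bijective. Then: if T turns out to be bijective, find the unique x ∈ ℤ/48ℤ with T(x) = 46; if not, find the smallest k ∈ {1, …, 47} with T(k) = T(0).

Recall: injectivity means: for all s, t in the domain, T(s) = T(t) implies s = t.
If T(s) = T(t), then 43s ≡ 43t (mod 48). Because gcd(43, 48) = 1, we may cancel 43 to get s ≡ t (mod 48).
We now compute 43⁻¹ mod 48 explicitly. Euclid's algorithm: 48 = 1·43 + 5, 43 = 8·5 + 3, 5 = 1·3 + 2, 3 = 1·2 + 1; back-substituting gives 1 = 19·43 − 17·48, so 43⁻¹ ≡ 19 (mod 48).
Then y ↦ 19(y − 22) is a two-sided inverse to T, so every y ∈ ℤ/48ℤ has a preimage.
Therefore T is bijective.
Since T is bijective, we compute T⁻¹(46): solve 43x + 22 ≡ 46 (mod 48), i.e. 43x ≡ 24 (mod 48).
Multiplying by 43⁻¹ = 19 gives x ≡ 19·24 = 456 = 9·48 + 24 ≡ 24 (mod 48).
Check: T(24) = 43·24 + 22 = 1054 = 21·48 + 46 ≡ 46 (mod 48).

24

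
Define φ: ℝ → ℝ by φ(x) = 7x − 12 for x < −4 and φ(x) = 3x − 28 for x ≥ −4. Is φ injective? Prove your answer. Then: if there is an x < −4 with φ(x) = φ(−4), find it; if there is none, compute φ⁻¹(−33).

Both pieces are strictly increasing (slopes 7 and 3), so each is injective on its own interval.
The left piece maps (−∞, −4) onto (−∞, −40); the right piece maps [−4, ∞) onto [−40, ∞).
These images are disjoint, so no value is attained by both pieces. So φ is injective.
Because the two images are disjoint, no x < −4 has φ(x) = φ(−4), so we compute φ⁻¹(−33): −33 lies in [−40, ∞), so solve 3x − 28 = −33: x = (−33 + 28)/3 = −5/3.

-5/3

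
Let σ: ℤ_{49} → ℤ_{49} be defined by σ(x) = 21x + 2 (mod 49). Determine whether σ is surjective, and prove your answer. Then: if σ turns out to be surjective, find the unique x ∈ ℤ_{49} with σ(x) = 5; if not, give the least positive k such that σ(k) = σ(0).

Recall: σ is surjective if every y in the codomain equals σ(x) for some x in the domain.
Since gcd(21, 49) = 7, we have 21x ≡ 0 (mod 7) for all x, so σ(x) ≡ 2 (mod 7).
But 0 ≢ 2 (mod 7), so 0 ∈ ℤ_{49} has no preimage. Therefore σ is not surjective.
Since σ is not surjective, we find the least positive k with σ(k) = σ(0): this means 21k ≡ 0 (mod 49), i.e. 49 ∣ 21k. Since gcd(21, 49) = 7, dividing through by 7 this holds exactly when 7 ∣ 3k, and as gcd(3, 7) = 1, exactly when 7 ∣ k.
The smallest positive such k is 7.

7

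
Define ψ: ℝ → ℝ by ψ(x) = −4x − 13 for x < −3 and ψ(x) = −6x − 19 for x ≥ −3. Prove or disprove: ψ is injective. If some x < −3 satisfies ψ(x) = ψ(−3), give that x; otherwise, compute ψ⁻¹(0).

-13/4

Both pieces are strictly decreasing (slopes −4 and −6), so each is injective on its own interval.
The left piece maps (−∞, −3) onto (−1, ∞); the right piece maps [−3, ∞) onto (−∞, −1].
These images are disjoint, so no value is attained by both pieces. Hence ψ is injective.
Because the two images are disjoint, no x < −3 has ψ(x) = ψ(−3), so we compute ψ⁻¹(0): 0 lies in (−1, ∞), so solve −4x − 13 = 0: x = (0 + 13)/(−4) = −13/4.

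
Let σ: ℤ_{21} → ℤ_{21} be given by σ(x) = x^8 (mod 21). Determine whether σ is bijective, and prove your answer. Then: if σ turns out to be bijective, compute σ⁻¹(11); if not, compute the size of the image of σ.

8

σ(2): Repeated squaring mod 21: 2^1 ≡ 2, 2^2 ≡ 2² = 4, 2^4 ≡ 4² = 16, 2^8 ≡ 16² = 256 ≡ 4. So 2^8 ≡ 4 (mod 21).
σ(5): Repeated squaring mod 21: 5^1 ≡ 5, 5^2 ≡ 5² = 25 ≡ 4, 5^4 ≡ 4² = 16, 5^8 ≡ 16² = 256 ≡ 4. So 5^8 ≡ 4 (mod 21).
So σ(2) = σ(5) = 4 while 2 ≠ 5, hence σ is not injective, hence not bijective.
Since σ is not bijective, we determine |image(σ)|. Computing x^8 mod 21 for each x (by repeated squaring, reducing mod 21 at every step), the values σ(0), σ(1), …, σ(20) are: 0, 1, 4, 9, 16, 4, 15, 7, 1, 18, 16, 16, 18, 1, 7, 15, 4, 16, 9, 4, 1.
The distinct values are {0, 1, 4, 7, 9, 15, 16, 18}; there are 8 of them.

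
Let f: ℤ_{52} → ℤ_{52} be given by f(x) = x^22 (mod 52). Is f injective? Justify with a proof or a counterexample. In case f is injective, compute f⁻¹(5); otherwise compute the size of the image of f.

f(12): Repeated squaring mod 52: 12^1 ≡ 12, 12^2 ≡ 12² = 144 ≡ 40, 12^4 ≡ 40² = 1600 ≡ 40, 12^8 ≡ 40² = 1600 ≡ 40, 12^16 ≡ 40² = 1600 ≡ 40. Since 22 = 16 + 4 + 2, 12^22 ≡ 40·40·40: 40·40 = 1600 ≡ 40, then 40·40 = 1600 ≡ 40. So 12^22 ≡ 40 (mod 52).
f(14): Repeated squaring mod 52: 14^1 ≡ 14, 14^2 ≡ 14² = 196 ≡ 40, 14^4 ≡ 40² = 1600 ≡ 40, 14^8 ≡ 40² = 1600 ≡ 40, 14^16 ≡ 40² = 1600 ≡ 40. Since 22 = 16 + 4 + 2, 14^22 ≡ 40·40·40: 40·40 = 1600 ≡ 40, then 40·40 = 1600 ≡ 40. So 14^22 ≡ 40 (mod 52).
So f(12) = f(14) = 40 while 12 ≠ 14, therefore f is not injective.
Since f is not injective, we determine |image(f)|. Computing x^22 mod 52 for each x (by repeated squaring, reducing mod 52 at every step), the values f(0), f(1), …, f(51) are: 0, 1, 36, 29, 48, 25, 4, 17, 12, 9, 16, 49, 40, 13, 40, 49, 16, 9, 12, 17, 4, 25, 48, 29, 36, 1, 0, 1, 36, 29, 48, 25, 4, 17, 12, 9, 16, 49, 40, 13, 40, 49, 16, 9, 12, 17, 4, 25, 48, 29, 36, 1.
The distinct values are {0, 1, 4, 9, 12, 13, 16, 17, 25, 29, 36, 40, 48, 49}; there are 14 of them.

14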